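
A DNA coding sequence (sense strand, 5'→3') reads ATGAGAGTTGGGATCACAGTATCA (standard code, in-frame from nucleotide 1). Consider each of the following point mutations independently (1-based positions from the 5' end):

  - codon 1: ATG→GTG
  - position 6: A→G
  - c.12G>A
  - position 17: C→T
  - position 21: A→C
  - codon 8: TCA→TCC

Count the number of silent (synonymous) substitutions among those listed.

4

Codon 1: ATG (Met) → GTG (Val) — missense.
Codon 2: AGA (Arg) → AGG (Arg) — synonymous.
Codon 4: GGG (Gly) → GGA (Gly) — synonymous.
Codon 6: ACA (Thr) → ATA (Ile) — missense.
Codon 7: GTA (Val) → GTC (Val) — synonymous.
Codon 8: TCA (Ser) → TCC (Ser) — synonymous.
Synonymous: 4 of 6.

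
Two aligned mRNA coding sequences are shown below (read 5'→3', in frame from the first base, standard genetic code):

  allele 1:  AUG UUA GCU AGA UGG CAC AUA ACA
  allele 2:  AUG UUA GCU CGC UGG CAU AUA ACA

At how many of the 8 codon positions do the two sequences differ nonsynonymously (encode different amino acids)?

0

Codon 1: AUG Met / AUG Met — identical.
Codon 2: UUA Leu / UUA Leu — identical.
Codon 3: GCU Ala / GCU Ala — identical.
Codon 4: AGA Arg / CGC Arg — synonymous.
Codon 5: UGG Trp / UGG Trp — identical.
Codon 6: CAC His / CAU His — synonymous.
Codon 7: AUA Ile / AUA Ile — identical.
Codon 8: ACA Thr / ACA Thr — identical.
Nonsynonymous differences: 0.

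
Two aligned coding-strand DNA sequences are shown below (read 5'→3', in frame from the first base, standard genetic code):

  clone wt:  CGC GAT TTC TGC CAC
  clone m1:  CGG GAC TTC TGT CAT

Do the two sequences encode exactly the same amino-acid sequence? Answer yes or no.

Codon 1: CGC Arg / CGG Arg — synonymous.
Codon 2: GAT Asp / GAC Asp — synonymous.
Codon 3: TTC Phe / TTC Phe — identical.
Codon 4: TGC Cys / TGT Cys — synonymous.
Codon 5: CAC His / CAT His — synonymous.
Nonsynonymous differences: 0 → same protein.

yes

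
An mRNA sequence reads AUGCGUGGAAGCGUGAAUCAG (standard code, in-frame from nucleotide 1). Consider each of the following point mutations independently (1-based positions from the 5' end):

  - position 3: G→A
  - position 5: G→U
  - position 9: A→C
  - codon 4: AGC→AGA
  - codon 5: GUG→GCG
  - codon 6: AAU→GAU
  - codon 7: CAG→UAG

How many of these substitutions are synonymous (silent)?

1

Codon 1: AUG (Met) → AUA (Ile) — missense.
Codon 2: CGU (Arg) → CUU (Leu) — missense.
Codon 3: GGA (Gly) → GGC (Gly) — synonymous.
Codon 4: AGC (Ser) → AGA (Arg) — missense.
Codon 5: GUG (Val) → GCG (Ala) — missense.
Codon 6: AAU (Asn) → GAU (Asp) — missense.
Codon 7: CAG (Gln) → UAG (Stop) — nonsense.
Synonymous: 1 of 7.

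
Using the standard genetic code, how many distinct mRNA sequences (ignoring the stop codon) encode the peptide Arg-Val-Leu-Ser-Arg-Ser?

31104

Arg: 6 codons.
Val: 4 codons.
Leu: 6 codons.
Ser: 6 codons.
Arg: 6 codons.
Ser: 6 codons.
6 × 4 × 6 × 6 × 6 × 6 = 31104.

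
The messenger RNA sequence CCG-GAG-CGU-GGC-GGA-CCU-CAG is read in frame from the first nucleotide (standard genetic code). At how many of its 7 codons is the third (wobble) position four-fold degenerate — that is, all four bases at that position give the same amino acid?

5

Codon 1 CCG (Pro): third position 4-fold.
Codon 2 GAG (Glu): third position 2-fold.
Codon 3 CGU (Arg): third position 4-fold.
Codon 4 GGC (Gly): third position 4-fold.
Codon 5 GGA (Gly): third position 4-fold.
Codon 6 CCU (Pro): third position 4-fold.
Codon 7 CAG (Gln): third position 2-fold.
Four-fold degenerate third positions: 5.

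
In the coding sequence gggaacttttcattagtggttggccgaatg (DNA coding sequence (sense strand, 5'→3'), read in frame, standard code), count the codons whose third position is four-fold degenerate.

6

Codon 1 GGG (Gly): third position 4-fold.
Codon 2 AAC (Asn): third position 2-fold.
Codon 3 TTT (Phe): third position 2-fold.
Codon 4 TCA (Ser): third position 4-fold.
Codon 5 TTA (Leu): third position 2-fold.
Codon 6 GTG (Val): third position 4-fold.
Codon 7 GTT (Val): third position 4-fold.
Codon 8 GGC (Gly): third position 4-fold.
Codon 9 CGA (Arg): third position 4-fold.
Codon 10 ATG (Met): third position 1-fold.
Four-fold degenerate third positions: 6.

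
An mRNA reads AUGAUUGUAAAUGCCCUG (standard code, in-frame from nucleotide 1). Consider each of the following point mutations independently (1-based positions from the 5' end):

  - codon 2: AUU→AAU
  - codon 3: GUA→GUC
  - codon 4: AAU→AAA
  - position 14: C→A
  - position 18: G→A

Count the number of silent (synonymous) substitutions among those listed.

Codon 2: AUU (Ile) → AAU (Asn) — missense.
Codon 3: GUA (Val) → GUC (Val) — synonymous.
Codon 4: AAU (Asn) → AAA (Lys) — missense.
Codon 5: GCC (Ala) → GAC (Asp) — missense.
Codon 6: CUG (Leu) → CUA (Leu) — synonymous.
Synonymous: 2 of 5.

2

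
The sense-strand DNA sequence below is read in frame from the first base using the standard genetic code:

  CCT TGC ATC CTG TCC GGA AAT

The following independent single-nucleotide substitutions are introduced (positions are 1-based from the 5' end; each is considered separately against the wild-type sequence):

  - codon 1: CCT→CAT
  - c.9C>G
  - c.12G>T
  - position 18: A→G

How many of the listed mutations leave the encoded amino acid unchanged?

Codon 1: CCT (Pro) → CAT (His) — missense.
Codon 3: ATC (Ile) → ATG (Met) — missense.
Codon 4: CTG (Leu) → CTT (Leu) — synonymous.
Codon 6: GGA (Gly) → GGG (Gly) — synonymous.
Synonymous: 2 of 4.

2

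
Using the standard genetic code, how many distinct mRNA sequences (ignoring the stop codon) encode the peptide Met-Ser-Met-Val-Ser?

144

Met: 1 codon.
Ser: 6 codons.
Met: 1 codon.
Val: 4 codons.
Ser: 6 codons.
1 × 6 × 1 × 4 × 6 = 144.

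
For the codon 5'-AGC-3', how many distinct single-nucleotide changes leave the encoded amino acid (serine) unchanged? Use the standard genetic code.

1

Position 1: none → 0 synonymous.
Position 2: none → 0 synonymous.
Position 3: AGU → 1 synonymous.
Total: 0 + 0 + 1 = 1.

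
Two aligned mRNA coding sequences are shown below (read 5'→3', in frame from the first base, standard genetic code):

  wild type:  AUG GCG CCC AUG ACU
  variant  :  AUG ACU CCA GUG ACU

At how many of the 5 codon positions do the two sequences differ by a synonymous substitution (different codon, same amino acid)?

Codon 1: AUG Met / AUG Met — identical.
Codon 2: GCG Ala / ACU Thr — nonsynonymous.
Codon 3: CCC Pro / CCA Pro — synonymous.
Codon 4: AUG Met / GUG Val — nonsynonymous.
Codon 5: ACU Thr / ACU Thr — identical.
Synonymous differences: 1.

1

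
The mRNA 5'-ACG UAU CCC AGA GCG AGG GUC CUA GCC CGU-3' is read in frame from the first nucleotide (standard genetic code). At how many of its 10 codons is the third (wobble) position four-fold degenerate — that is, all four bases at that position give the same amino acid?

7

Codon 1 ACG (Thr): third position 4-fold.
Codon 2 UAU (Tyr): third position 2-fold.
Codon 3 CCC (Pro): third position 4-fold.
Codon 4 AGA (Arg): third position 2-fold.
Codon 5 GCG (Ala): third position 4-fold.
Codon 6 AGG (Arg): third position 2-fold.
Codon 7 GUC (Val): third position 4-fold.
Codon 8 CUA (Leu): third position 4-fold.
Codon 9 GCC (Ala): third position 4-fold.
Codon 10 CGU (Arg): third position 4-fold.
Four-fold degenerate third positions: 7.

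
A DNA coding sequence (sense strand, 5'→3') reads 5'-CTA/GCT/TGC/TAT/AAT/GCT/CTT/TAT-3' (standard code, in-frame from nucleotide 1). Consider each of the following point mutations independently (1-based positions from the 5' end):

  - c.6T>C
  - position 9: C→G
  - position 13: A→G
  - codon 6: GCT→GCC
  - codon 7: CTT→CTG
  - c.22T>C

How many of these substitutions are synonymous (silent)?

3

Codon 2: GCT (Ala) → GCC (Ala) — synonymous.
Codon 3: TGC (Cys) → TGG (Trp) — missense.
Codon 5: AAT (Asn) → GAT (Asp) — missense.
Codon 6: GCT (Ala) → GCC (Ala) — synonymous.
Codon 7: CTT (Leu) → CTG (Leu) — synonymous.
Codon 8: TAT (Tyr) → CAT (His) — missense.
Synonymous: 3 of 6.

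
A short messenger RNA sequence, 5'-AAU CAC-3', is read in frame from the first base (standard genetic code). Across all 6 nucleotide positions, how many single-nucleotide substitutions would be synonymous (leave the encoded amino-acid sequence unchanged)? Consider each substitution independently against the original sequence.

Codon 1 (AAU, Asn): 1 synonymous substitution.
Codon 2 (CAC, His): 1 synonymous substitution.
Total: 1 + 1 = 2.

2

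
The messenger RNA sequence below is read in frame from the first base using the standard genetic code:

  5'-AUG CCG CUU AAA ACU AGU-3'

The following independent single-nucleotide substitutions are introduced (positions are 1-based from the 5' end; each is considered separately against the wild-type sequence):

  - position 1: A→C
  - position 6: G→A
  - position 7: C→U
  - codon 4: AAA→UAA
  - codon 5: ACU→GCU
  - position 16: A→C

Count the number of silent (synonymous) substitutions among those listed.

1

Codon 1: AUG (Met) → CUG (Leu) — missense.
Codon 2: CCG (Pro) → CCA (Pro) — synonymous.
Codon 3: CUU (Leu) → UUU (Phe) — missense.
Codon 4: AAA (Lys) → UAA (Stop) — nonsense.
Codon 5: ACU (Thr) → GCU (Ala) — missense.
Codon 6: AGU (Ser) → CGU (Arg) — missense.
Synonymous: 1 of 6.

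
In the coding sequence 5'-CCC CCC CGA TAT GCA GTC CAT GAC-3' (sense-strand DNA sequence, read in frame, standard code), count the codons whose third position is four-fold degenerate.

Codon 1 CCC (Pro): third position 4-fold.
Codon 2 CCC (Pro): third position 4-fold.
Codon 3 CGA (Arg): third position 4-fold.
Codon 4 TAT (Tyr): third position 2-fold.
Codon 5 GCA (Ala): third position 4-fold.
Codon 6 GTC (Val): third position 4-fold.
Codon 7 CAT (His): third position 2-fold.
Codon 8 GAC (Asp): third position 2-fold.
Four-fold degenerate third positions: 5.

5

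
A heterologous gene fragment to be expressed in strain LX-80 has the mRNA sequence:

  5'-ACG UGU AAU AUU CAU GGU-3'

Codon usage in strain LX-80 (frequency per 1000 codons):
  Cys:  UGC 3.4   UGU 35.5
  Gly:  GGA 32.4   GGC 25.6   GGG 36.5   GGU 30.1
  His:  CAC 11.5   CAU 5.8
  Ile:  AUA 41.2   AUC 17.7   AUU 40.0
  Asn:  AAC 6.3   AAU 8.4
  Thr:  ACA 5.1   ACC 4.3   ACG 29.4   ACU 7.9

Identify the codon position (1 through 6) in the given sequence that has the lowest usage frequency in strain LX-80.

5

Codon 1 ACG (Thr): 29.4 per 1000.
Codon 2 UGU (Cys): 35.5 per 1000.
Codon 3 AAU (Asn): 8.4 per 1000.
Codon 4 AUU (Ile): 40.0 per 1000.
Codon 5 CAU (His): 5.8 per 1000.
Codon 6 GGU (Gly): 30.1 per 1000.
Lowest frequency is 5.8 at codon 5.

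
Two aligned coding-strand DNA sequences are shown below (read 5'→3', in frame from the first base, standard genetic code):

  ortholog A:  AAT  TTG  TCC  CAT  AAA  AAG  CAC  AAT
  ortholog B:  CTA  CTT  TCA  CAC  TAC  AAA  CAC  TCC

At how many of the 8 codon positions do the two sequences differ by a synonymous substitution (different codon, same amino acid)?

Codon 1: AAT Asn / CTA Leu — nonsynonymous.
Codon 2: TTG Leu / CTT Leu — synonymous.
Codon 3: TCC Ser / TCA Ser — synonymous.
Codon 4: CAT His / CAC His — synonymous.
Codon 5: AAA Lys / TAC Tyr — nonsynonymous.
Codon 6: AAG Lys / AAA Lys — synonymous.
Codon 7: CAC His / CAC His — identical.
Codon 8: AAT Asn / TCC Ser — nonsynonymous.
Synonymous differences: 4.

4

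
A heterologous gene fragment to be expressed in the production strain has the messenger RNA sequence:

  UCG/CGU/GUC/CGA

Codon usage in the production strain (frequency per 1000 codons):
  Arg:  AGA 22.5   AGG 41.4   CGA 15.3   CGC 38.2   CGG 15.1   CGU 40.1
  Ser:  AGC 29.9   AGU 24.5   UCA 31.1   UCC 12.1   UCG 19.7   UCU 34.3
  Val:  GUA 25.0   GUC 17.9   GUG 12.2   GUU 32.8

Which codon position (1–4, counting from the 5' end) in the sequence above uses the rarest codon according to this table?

Codon 1 UCG (Ser): 19.7 per 1000.
Codon 2 CGU (Arg): 40.1 per 1000.
Codon 3 GUC (Val): 17.9 per 1000.
Codon 4 CGA (Arg): 15.3 per 1000.
Lowest frequency is 15.3 at codon 4.

4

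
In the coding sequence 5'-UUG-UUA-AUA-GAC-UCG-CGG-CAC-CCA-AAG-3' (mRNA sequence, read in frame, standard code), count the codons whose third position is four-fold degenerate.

Codon 1 UUG (Leu): third position 2-fold.
Codon 2 UUA (Leu): third position 2-fold.
Codon 3 AUA (Ile): third position 3-fold.
Codon 4 GAC (Asp): third position 2-fold.
Codon 5 UCG (Ser): third position 4-fold.
Codon 6 CGG (Arg): third position 4-fold.
Codon 7 CAC (His): third position 2-fold.
Codon 8 CCA (Pro): third position 4-fold.
Codon 9 AAG (Lys): third position 2-fold.
Four-fold degenerate third positions: 3.

3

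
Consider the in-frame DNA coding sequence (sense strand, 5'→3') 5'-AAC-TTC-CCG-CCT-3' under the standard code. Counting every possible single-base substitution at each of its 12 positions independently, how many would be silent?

8

Codon 1 (AAC, Asn): 1 synonymous substitution.
Codon 2 (TTC, Phe): 1 synonymous substitution.
Codon 3 (CCG, Pro): 3 synonymous substitutions.
Codon 4 (CCT, Pro): 3 synonymous substitutions.
Total: 1 + 1 + 3 + 3 = 8.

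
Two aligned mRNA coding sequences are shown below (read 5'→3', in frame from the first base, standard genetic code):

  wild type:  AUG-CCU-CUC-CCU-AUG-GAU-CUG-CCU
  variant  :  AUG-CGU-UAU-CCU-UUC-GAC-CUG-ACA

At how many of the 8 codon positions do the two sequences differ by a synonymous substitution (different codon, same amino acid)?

Codon 1: AUG Met / AUG Met — identical.
Codon 2: CCU Pro / CGU Arg — nonsynonymous.
Codon 3: CUC Leu / UAU Tyr — nonsynonymous.
Codon 4: CCU Pro / CCU Pro — identical.
Codon 5: AUG Met / UUC Phe — nonsynonymous.
Codon 6: GAU Asp / GAC Asp — synonymous.
Codon 7: CUG Leu / CUG Leu — identical.
Codon 8: CCU Pro / ACA Thr — nonsynonymous.
Synonymous differences: 1.

1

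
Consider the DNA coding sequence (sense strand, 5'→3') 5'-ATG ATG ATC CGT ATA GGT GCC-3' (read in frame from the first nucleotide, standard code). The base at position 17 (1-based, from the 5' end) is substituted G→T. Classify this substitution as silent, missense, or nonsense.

Position 17 falls in codon 6: GGT → Gly.
After the substitution the codon is GTT → Val.
Gly ≠ Val, so this is a missense mutation.

missense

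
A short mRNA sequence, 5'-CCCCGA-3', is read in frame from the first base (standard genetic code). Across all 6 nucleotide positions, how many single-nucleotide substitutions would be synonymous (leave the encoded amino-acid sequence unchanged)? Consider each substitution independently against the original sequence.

7

Codon 1 (CCC, Pro): 3 synonymous substitutions.
Codon 2 (CGA, Arg): 4 synonymous substitutions.
Total: 3 + 4 = 7.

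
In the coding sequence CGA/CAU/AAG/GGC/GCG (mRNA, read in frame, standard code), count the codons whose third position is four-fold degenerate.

3

Codon 1 CGA (Arg): third position 4-fold.
Codon 2 CAU (His): third position 2-fold.
Codon 3 AAG (Lys): third position 2-fold.
Codon 4 GGC (Gly): third position 4-fold.
Codon 5 GCG (Ala): third position 4-fold.
Four-fold degenerate third positions: 3.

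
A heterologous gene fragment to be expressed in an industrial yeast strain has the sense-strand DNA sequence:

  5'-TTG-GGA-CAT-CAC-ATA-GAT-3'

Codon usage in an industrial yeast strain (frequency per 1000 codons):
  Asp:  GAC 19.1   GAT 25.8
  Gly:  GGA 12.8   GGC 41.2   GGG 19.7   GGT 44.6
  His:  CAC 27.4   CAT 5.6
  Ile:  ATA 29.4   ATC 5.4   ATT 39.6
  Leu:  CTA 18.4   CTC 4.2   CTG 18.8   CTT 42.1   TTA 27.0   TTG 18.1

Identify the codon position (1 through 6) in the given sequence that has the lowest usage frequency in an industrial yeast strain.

3

Codon 1 TTG (Leu): 18.1 per 1000.
Codon 2 GGA (Gly): 12.8 per 1000.
Codon 3 CAT (His): 5.6 per 1000.
Codon 4 CAC (His): 27.4 per 1000.
Codon 5 ATA (Ile): 29.4 per 1000.
Codon 6 GAT (Asp): 25.8 per 1000.
Lowest frequency is 5.6 at codon 3.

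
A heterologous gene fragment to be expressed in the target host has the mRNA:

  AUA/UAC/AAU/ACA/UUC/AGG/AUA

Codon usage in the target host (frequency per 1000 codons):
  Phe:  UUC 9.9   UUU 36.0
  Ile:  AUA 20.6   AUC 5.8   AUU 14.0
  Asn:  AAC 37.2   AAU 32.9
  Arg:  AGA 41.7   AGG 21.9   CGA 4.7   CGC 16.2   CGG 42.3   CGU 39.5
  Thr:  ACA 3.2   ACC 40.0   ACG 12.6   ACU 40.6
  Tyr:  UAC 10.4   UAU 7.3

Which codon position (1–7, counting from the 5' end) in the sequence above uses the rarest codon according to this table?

4

Codon 1 AUA (Ile): 20.6 per 1000.
Codon 2 UAC (Tyr): 10.4 per 1000.
Codon 3 AAU (Asn): 32.9 per 1000.
Codon 4 ACA (Thr): 3.2 per 1000.
Codon 5 UUC (Phe): 9.9 per 1000.
Codon 6 AGG (Arg): 21.9 per 1000.
Codon 7 AUA (Ile): 20.6 per 1000.
Lowest frequency is 3.2 at codon 4.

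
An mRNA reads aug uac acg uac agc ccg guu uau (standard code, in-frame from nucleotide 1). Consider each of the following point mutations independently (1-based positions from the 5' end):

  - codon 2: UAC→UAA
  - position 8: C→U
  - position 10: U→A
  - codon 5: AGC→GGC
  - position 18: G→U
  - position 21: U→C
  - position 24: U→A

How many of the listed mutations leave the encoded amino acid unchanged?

2

Codon 2: UAC (Tyr) → UAA (Stop) — nonsense.
Codon 3: ACG (Thr) → AUG (Met) — missense.
Codon 4: UAC (Tyr) → AAC (Asn) — missense.
Codon 5: AGC (Ser) → GGC (Gly) — missense.
Codon 6: CCG (Pro) → CCU (Pro) — synonymous.
Codon 7: GUU (Val) → GUC (Val) — synonymous.
Codon 8: UAU (Tyr) → UAA (Stop) — nonsense.
Synonymous: 2 of 7.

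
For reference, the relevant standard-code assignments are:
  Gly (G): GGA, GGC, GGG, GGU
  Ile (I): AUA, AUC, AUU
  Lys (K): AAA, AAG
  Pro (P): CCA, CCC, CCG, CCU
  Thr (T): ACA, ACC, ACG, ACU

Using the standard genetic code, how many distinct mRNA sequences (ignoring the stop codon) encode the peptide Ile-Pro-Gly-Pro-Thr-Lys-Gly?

Ile: 3 codons.
Pro: 4 codons.
Gly: 4 codons.
Pro: 4 codons.
Thr: 4 codons.
Lys: 2 codons.
Gly: 4 codons.
3 × 4 × 4 × 4 × 4 × 2 × 4 = 6144.

6144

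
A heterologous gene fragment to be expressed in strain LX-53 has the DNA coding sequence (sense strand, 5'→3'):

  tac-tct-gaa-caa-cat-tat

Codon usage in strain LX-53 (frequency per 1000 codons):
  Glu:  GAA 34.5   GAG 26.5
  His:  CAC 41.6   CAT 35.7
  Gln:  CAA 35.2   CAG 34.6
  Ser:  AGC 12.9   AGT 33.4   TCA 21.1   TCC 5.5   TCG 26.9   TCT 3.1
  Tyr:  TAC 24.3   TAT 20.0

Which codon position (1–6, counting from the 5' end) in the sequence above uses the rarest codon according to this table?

2

Codon 1 TAC (Tyr): 24.3 per 1000.
Codon 2 TCT (Ser): 3.1 per 1000.
Codon 3 GAA (Glu): 34.5 per 1000.
Codon 4 CAA (Gln): 35.2 per 1000.
Codon 5 CAT (His): 35.7 per 1000.
Codon 6 TAT (Tyr): 20.0 per 1000.
Lowest frequency is 3.1 at codon 2.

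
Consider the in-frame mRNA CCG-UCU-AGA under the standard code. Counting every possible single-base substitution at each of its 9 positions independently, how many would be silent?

8

Codon 1 (CCG, Pro): 3 synonymous substitutions.
Codon 2 (UCU, Ser): 3 synonymous substitutions.
Codon 3 (AGA, Arg): 2 synonymous substitutions.
Total: 3 + 3 + 2 = 8.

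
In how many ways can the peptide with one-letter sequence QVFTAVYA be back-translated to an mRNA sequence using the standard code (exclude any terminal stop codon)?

Gln: 2 codons.
Val: 4 codons.
Phe: 2 codons.
Thr: 4 codons.
Ala: 4 codons.
Val: 4 codons.
Tyr: 2 codons.
Ala: 4 codons.
2 × 4 × 2 × 4 × 4 × 4 × 2 × 4 = 8192.

8192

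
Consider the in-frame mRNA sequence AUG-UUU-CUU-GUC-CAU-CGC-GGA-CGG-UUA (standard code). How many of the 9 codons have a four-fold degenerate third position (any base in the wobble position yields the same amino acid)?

Codon 1 AUG (Met): third position 1-fold.
Codon 2 UUU (Phe): third position 2-fold.
Codon 3 CUU (Leu): third position 4-fold.
Codon 4 GUC (Val): third position 4-fold.
Codon 5 CAU (His): third position 2-fold.
Codon 6 CGC (Arg): third position 4-fold.
Codon 7 GGA (Gly): third position 4-fold.
Codon 8 CGG (Arg): third position 4-fold.
Codon 9 UUA (Leu): third position 2-fold.
Four-fold degenerate third positions: 5.

5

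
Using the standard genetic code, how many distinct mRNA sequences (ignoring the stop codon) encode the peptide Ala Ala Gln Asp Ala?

256

Ala: 4 codons.
Ala: 4 codons.
Gln: 2 codons.
Asp: 2 codons.
Ala: 4 codons.
4 × 4 × 2 × 2 × 4 = 256.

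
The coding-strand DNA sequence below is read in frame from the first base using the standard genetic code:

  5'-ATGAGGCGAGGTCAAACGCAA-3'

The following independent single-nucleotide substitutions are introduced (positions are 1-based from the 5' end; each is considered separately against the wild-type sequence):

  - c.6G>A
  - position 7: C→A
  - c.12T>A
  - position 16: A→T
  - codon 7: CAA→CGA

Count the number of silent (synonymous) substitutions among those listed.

3

Codon 2: AGG (Arg) → AGA (Arg) — synonymous.
Codon 3: CGA (Arg) → AGA (Arg) — synonymous.
Codon 4: GGT (Gly) → GGA (Gly) — synonymous.
Codon 6: ACG (Thr) → TCG (Ser) — missense.
Codon 7: CAA (Gln) → CGA (Arg) — missense.
Synonymous: 3 of 5.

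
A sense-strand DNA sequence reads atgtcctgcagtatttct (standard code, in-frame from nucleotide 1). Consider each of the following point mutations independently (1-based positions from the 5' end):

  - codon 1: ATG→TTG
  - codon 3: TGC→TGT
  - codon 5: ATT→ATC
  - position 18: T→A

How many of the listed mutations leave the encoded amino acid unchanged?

3

Codon 1: ATG (Met) → TTG (Leu) — missense.
Codon 3: TGC (Cys) → TGT (Cys) — synonymous.
Codon 5: ATT (Ile) → ATC (Ile) — synonymous.
Codon 6: TCT (Ser) → TCA (Ser) — synonymous.
Synonymous: 3 of 4.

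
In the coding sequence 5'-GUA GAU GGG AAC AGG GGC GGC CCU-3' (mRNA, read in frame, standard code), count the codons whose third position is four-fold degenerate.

5

Codon 1 GUA (Val): third position 4-fold.
Codon 2 GAU (Asp): third position 2-fold.
Codon 3 GGG (Gly): third position 4-fold.
Codon 4 AAC (Asn): third position 2-fold.
Codon 5 AGG (Arg): third position 2-fold.
Codon 6 GGC (Gly): third position 4-fold.
Codon 7 GGC (Gly): third position 4-fold.
Codon 8 CCU (Pro): third position 4-fold.
Four-fold degenerate third positions: 5.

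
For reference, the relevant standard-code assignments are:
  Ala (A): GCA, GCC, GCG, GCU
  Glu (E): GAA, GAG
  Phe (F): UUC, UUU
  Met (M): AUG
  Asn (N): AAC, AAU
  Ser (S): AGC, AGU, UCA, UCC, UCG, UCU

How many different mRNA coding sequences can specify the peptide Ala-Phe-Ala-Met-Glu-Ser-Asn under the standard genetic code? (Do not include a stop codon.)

Ala: 4 codons.
Phe: 2 codons.
Ala: 4 codons.
Met: 1 codon.
Glu: 2 codons.
Ser: 6 codons.
Asn: 2 codons.
4 × 2 × 4 × 1 × 2 × 6 × 2 = 768.

768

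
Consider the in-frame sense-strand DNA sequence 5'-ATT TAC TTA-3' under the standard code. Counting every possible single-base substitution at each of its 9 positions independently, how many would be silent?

5

Codon 1 (ATT, Ile): 2 synonymous substitutions.
Codon 2 (TAC, Tyr): 1 synonymous substitution.
Codon 3 (TTA, Leu): 2 synonymous substitutions.
Total: 2 + 1 + 2 = 5.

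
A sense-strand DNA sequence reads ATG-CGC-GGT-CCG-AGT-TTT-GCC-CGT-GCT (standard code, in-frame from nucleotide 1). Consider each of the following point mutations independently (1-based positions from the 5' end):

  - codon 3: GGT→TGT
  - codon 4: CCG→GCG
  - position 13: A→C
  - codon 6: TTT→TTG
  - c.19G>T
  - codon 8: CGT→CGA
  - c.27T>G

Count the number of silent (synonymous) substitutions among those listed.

2

Codon 3: GGT (Gly) → TGT (Cys) — missense.
Codon 4: CCG (Pro) → GCG (Ala) — missense.
Codon 5: AGT (Ser) → CGT (Arg) — missense.
Codon 6: TTT (Phe) → TTG (Leu) — missense.
Codon 7: GCC (Ala) → TCC (Ser) — missense.
Codon 8: CGT (Arg) → CGA (Arg) — synonymous.
Codon 9: GCT (Ala) → GCG (Ala) — synonymous.
Synonymous: 2 of 7.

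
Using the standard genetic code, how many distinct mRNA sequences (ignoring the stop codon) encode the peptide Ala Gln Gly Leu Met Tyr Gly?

1536

Ala: 4 codons.
Gln: 2 codons.
Gly: 4 codons.
Leu: 6 codons.
Met: 1 codon.
Tyr: 2 codons.
Gly: 4 codons.
4 × 2 × 4 × 6 × 1 × 2 × 4 = 1536.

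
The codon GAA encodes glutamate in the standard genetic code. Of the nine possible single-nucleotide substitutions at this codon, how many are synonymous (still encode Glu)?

1

Position 1: none → 0 synonymous.
Position 2: none → 0 synonymous.
Position 3: GAG → 1 synonymous.
Total: 0 + 0 + 1 = 1.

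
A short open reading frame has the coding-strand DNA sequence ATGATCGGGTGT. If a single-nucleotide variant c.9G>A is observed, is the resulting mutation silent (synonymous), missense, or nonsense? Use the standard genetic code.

silent

Position 9 falls in codon 3: GGG → Gly.
After the substitution the codon is GGA → Gly.
Both encode Gly, so the change is synonymous.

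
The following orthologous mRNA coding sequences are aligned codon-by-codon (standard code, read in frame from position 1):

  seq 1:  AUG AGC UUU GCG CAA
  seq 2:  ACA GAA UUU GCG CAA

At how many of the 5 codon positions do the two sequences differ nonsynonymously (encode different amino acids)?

2

Codon 1: AUG Met / ACA Thr — nonsynonymous.
Codon 2: AGC Ser / GAA Glu — nonsynonymous.
Codon 3: UUU Phe / UUU Phe — identical.
Codon 4: GCG Ala / GCG Ala — identical.
Codon 5: CAA Gln / CAA Gln — identical.
Nonsynonymous differences: 2.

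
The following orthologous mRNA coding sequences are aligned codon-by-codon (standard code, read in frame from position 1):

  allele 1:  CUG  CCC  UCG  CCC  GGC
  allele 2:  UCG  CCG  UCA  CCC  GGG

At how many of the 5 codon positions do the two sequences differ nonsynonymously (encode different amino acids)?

Codon 1: CUG Leu / UCG Ser — nonsynonymous.
Codon 2: CCC Pro / CCG Pro — synonymous.
Codon 3: UCG Ser / UCA Ser — synonymous.
Codon 4: CCC Pro / CCC Pro — identical.
Codon 5: GGC Gly / GGG Gly — synonymous.
Nonsynonymous differences: 1.

1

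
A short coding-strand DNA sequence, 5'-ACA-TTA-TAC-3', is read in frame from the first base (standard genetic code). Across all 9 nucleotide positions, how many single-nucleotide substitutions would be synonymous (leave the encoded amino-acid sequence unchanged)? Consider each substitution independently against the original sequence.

6

Codon 1 (ACA, Thr): 3 synonymous substitutions.
Codon 2 (TTA, Leu): 2 synonymous substitutions.
Codon 3 (TAC, Tyr): 1 synonymous substitution.
Total: 3 + 2 + 1 = 6.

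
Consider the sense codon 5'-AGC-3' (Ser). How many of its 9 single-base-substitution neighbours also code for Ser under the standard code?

1

Position 1: none → 0 synonymous.
Position 2: none → 0 synonymous.
Position 3: AGU → 1 synonymous.
Total: 0 + 0 + 1 = 1.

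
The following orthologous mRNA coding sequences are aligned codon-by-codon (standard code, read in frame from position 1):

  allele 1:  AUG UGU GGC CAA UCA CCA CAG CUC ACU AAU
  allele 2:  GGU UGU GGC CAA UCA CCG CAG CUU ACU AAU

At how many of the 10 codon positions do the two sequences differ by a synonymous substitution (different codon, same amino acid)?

Codon 1: AUG Met / GGU Gly — nonsynonymous.
Codon 2: UGU Cys / UGU Cys — identical.
Codon 3: GGC Gly / GGC Gly — identical.
Codon 4: CAA Gln / CAA Gln — identical.
Codon 5: UCA Ser / UCA Ser — identical.
Codon 6: CCA Pro / CCG Pro — synonymous.
Codon 7: CAG Gln / CAG Gln — identical.
Codon 8: CUC Leu / CUU Leu — synonymous.
Codon 9: ACU Thr / ACU Thr — identical.
Codon 10: AAU Asn / AAU Asn — identical.
Synonymous differences: 2.

2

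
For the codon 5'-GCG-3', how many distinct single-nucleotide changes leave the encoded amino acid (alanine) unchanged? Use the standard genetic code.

Position 1: none → 0 synonymous.
Position 2: none → 0 synonymous.
Position 3: GCU, GCC, GCA → 3 synonymous.
Total: 0 + 0 + 3 = 3.

3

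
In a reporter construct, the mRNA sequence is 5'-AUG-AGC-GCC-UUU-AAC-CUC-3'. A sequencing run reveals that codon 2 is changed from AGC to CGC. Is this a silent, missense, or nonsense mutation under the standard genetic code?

missense

Position 4 falls in codon 2: AGC → Ser.
After the substitution the codon is CGC → Arg.
Ser ≠ Arg, so this is a missense mutation.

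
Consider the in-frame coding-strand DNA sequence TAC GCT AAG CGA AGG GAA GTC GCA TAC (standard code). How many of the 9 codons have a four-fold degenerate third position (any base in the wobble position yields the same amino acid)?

4

Codon 1 TAC (Tyr): third position 2-fold.
Codon 2 GCT (Ala): third position 4-fold.
Codon 3 AAG (Lys): third position 2-fold.
Codon 4 CGA (Arg): third position 4-fold.
Codon 5 AGG (Arg): third position 2-fold.
Codon 6 GAA (Glu): third position 2-fold.
Codon 7 GTC (Val): third position 4-fold.
Codon 8 GCA (Ala): third position 4-fold.
Codon 9 TAC (Tyr): third position 2-fold.
Four-fold degenerate third positions: 4.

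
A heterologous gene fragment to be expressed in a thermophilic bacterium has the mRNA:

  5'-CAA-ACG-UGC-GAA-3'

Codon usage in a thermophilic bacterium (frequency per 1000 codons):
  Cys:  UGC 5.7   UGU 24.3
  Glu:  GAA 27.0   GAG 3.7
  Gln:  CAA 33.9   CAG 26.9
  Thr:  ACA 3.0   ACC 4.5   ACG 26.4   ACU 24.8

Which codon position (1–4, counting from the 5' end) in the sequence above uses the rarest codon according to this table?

Codon 1 CAA (Gln): 33.9 per 1000.
Codon 2 ACG (Thr): 26.4 per 1000.
Codon 3 UGC (Cys): 5.7 per 1000.
Codon 4 GAA (Glu): 27.0 per 1000.
Lowest frequency is 5.7 at codon 3.

3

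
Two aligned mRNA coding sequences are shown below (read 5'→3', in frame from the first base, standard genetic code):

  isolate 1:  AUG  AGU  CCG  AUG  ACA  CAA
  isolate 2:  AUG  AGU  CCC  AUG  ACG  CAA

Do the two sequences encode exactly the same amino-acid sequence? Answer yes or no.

yes

Codon 1: AUG Met / AUG Met — identical.
Codon 2: AGU Ser / AGU Ser — identical.
Codon 3: CCG Pro / CCC Pro — synonymous.
Codon 4: AUG Met / AUG Met — identical.
Codon 5: ACA Thr / ACG Thr — synonymous.
Codon 6: CAA Gln / CAA Gln — identical.
Nonsynonymous differences: 0 → same protein.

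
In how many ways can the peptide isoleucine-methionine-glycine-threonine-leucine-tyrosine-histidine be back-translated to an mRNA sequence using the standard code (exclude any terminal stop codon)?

Ile: 3 codons.
Met: 1 codon.
Gly: 4 codons.
Thr: 4 codons.
Leu: 6 codons.
Tyr: 2 codons.
His: 2 codons.
3 × 1 × 4 × 4 × 6 × 2 × 2 = 1152.

1152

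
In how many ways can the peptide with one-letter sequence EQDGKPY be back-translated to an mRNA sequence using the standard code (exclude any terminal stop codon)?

512

Glu: 2 codons.
Gln: 2 codons.
Asp: 2 codons.
Gly: 4 codons.
Lys: 2 codons.
Pro: 4 codons.
Tyr: 2 codons.
2 × 2 × 2 × 4 × 2 × 4 × 2 = 512.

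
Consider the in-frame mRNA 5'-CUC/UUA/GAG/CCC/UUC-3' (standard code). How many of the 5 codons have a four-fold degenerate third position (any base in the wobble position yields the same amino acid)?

2

Codon 1 CUC (Leu): third position 4-fold.
Codon 2 UUA (Leu): third position 2-fold.
Codon 3 GAG (Glu): third position 2-fold.
Codon 4 CCC (Pro): third position 4-fold.
Codon 5 UUC (Phe): third position 2-fold.
Four-fold degenerate third positions: 2.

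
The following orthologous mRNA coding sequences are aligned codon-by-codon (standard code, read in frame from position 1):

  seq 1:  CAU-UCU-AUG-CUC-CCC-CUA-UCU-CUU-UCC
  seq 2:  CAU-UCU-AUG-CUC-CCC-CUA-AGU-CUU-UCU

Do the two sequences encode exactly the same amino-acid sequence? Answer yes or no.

Codon 1: CAU His / CAU His — identical.
Codon 2: UCU Ser / UCU Ser — identical.
Codon 3: AUG Met / AUG Met — identical.
Codon 4: CUC Leu / CUC Leu — identical.
Codon 5: CCC Pro / CCC Pro — identical.
Codon 6: CUA Leu / CUA Leu — identical.
Codon 7: UCU Ser / AGU Ser — synonymous.
Codon 8: CUU Leu / CUU Leu — identical.
Codon 9: UCC Ser / UCU Ser — synonymous.
Nonsynonymous differences: 0 → same protein.

yes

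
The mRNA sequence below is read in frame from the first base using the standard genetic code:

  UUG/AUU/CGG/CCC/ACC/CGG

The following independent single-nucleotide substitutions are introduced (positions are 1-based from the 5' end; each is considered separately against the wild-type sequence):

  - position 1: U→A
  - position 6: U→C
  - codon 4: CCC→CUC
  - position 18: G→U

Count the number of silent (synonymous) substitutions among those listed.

Codon 1: UUG (Leu) → AUG (Met) — missense.
Codon 2: AUU (Ile) → AUC (Ile) — synonymous.
Codon 4: CCC (Pro) → CUC (Leu) — missense.
Codon 6: CGG (Arg) → CGU (Arg) — synonymous.
Synonymous: 2 of 4.

2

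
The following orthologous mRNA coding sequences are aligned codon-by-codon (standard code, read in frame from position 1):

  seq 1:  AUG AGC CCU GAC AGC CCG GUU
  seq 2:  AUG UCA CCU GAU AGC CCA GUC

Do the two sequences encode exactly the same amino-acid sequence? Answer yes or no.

Codon 1: AUG Met / AUG Met — identical.
Codon 2: AGC Ser / UCA Ser — synonymous.
Codon 3: CCU Pro / CCU Pro — identical.
Codon 4: GAC Asp / GAU Asp — synonymous.
Codon 5: AGC Ser / AGC Ser — identical.
Codon 6: CCG Pro / CCA Pro — synonymous.
Codon 7: GUU Val / GUC Val — synonymous.
Nonsynonymous differences: 0 → same protein.

yes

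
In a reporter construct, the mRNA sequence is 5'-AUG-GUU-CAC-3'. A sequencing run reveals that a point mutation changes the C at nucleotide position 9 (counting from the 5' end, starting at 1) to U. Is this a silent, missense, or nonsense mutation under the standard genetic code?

Position 9 falls in codon 3: CAC → His.
After the substitution the codon is CAU → His.
Both encode His, so the change is synonymous.

silent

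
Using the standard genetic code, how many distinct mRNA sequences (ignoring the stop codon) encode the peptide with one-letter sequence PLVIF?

Pro: 4 codons.
Leu: 6 codons.
Val: 4 codons.
Ile: 3 codons.
Phe: 2 codons.
4 × 6 × 4 × 3 × 2 = 576.

576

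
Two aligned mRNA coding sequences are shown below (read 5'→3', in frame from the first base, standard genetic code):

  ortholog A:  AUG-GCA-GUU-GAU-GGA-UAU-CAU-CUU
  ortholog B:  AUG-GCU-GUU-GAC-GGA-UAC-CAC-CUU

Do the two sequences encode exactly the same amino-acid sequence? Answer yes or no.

Codon 1: AUG Met / AUG Met — identical.
Codon 2: GCA Ala / GCU Ala — synonymous.
Codon 3: GUU Val / GUU Val — identical.
Codon 4: GAU Asp / GAC Asp — synonymous.
Codon 5: GGA Gly / GGA Gly — identical.
Codon 6: UAU Tyr / UAC Tyr — synonymous.
Codon 7: CAU His / CAC His — synonymous.
Codon 8: CUU Leu / CUU Leu — identical.
Nonsynonymous differences: 0 → same protein.

yes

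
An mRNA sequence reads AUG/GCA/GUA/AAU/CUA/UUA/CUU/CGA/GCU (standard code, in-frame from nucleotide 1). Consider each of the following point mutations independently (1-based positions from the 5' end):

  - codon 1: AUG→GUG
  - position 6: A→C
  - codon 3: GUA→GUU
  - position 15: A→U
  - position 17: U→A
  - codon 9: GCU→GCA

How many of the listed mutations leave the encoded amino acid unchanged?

4

Codon 1: AUG (Met) → GUG (Val) — missense.
Codon 2: GCA (Ala) → GCC (Ala) — synonymous.
Codon 3: GUA (Val) → GUU (Val) — synonymous.
Codon 5: CUA (Leu) → CUU (Leu) — synonymous.
Codon 6: UUA (Leu) → UAA (Stop) — nonsense.
Codon 9: GCU (Ala) → GCA (Ala) — synonymous.
Synonymous: 4 of 6.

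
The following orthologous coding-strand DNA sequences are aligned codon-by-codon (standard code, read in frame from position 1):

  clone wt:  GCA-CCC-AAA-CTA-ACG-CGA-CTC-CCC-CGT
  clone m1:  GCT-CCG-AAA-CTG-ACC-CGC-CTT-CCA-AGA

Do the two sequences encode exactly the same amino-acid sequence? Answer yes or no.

yes

Codon 1: GCA Ala / GCT Ala — synonymous.
Codon 2: CCC Pro / CCG Pro — synonymous.
Codon 3: AAA Lys / AAA Lys — identical.
Codon 4: CTA Leu / CTG Leu — synonymous.
Codon 5: ACG Thr / ACC Thr — synonymous.
Codon 6: CGA Arg / CGC Arg — synonymous.
Codon 7: CTC Leu / CTT Leu — synonymous.
Codon 8: CCC Pro / CCA Pro — synonymous.
Codon 9: CGT Arg / AGA Arg — synonymous.
Nonsynonymous differences: 0 → same protein.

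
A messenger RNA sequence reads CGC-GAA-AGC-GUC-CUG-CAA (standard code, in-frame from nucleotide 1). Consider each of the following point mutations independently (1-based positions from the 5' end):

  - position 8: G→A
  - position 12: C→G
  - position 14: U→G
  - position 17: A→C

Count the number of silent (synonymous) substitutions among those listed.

Codon 3: AGC (Ser) → AAC (Asn) — missense.
Codon 4: GUC (Val) → GUG (Val) — synonymous.
Codon 5: CUG (Leu) → CGG (Arg) — missense.
Codon 6: CAA (Gln) → CCA (Pro) — missense.
Synonymous: 1 of 4.

1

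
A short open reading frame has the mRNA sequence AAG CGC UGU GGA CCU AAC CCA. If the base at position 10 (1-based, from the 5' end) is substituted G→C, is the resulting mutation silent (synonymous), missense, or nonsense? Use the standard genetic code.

missense

Position 10 falls in codon 4: GGA → Gly.
After the substitution the codon is CGA → Arg.
Gly ≠ Arg, so this is a missense mutation.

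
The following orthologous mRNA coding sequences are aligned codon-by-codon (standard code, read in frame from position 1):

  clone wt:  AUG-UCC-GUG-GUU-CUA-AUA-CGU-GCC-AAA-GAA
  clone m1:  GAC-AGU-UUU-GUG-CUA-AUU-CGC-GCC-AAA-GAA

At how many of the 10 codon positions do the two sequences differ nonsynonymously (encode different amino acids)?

Codon 1: AUG Met / GAC Asp — nonsynonymous.
Codon 2: UCC Ser / AGU Ser — synonymous.
Codon 3: GUG Val / UUU Phe — nonsynonymous.
Codon 4: GUU Val / GUG Val — synonymous.
Codon 5: CUA Leu / CUA Leu — identical.
Codon 6: AUA Ile / AUU Ile — synonymous.
Codon 7: CGU Arg / CGC Arg — synonymous.
Codon 8: GCC Ala / GCC Ala — identical.
Codon 9: AAA Lys / AAA Lys — identical.
Codon 10: GAA Glu / GAA Glu — identical.
Nonsynonymous differences: 2.

2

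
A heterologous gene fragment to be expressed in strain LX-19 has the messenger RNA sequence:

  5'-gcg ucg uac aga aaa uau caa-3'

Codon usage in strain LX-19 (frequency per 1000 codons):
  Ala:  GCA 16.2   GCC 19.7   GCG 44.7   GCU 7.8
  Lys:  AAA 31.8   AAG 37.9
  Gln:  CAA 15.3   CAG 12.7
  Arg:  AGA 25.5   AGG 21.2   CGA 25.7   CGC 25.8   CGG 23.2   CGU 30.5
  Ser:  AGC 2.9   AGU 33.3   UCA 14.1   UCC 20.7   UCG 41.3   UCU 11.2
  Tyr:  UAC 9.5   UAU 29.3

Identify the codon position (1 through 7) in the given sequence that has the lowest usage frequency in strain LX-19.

Codon 1 GCG (Ala): 44.7 per 1000.
Codon 2 UCG (Ser): 41.3 per 1000.
Codon 3 UAC (Tyr): 9.5 per 1000.
Codon 4 AGA (Arg): 25.5 per 1000.
Codon 5 AAA (Lys): 31.8 per 1000.
Codon 6 UAU (Tyr): 29.3 per 1000.
Codon 7 CAA (Gln): 15.3 per 1000.
Lowest frequency is 9.5 at codon 3.

3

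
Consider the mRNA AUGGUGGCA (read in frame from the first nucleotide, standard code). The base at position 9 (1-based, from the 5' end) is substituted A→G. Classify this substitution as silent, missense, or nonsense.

silent

Position 9 falls in codon 3: GCA → Ala.
After the substitution the codon is GCG → Ala.
Both encode Ala, so the change is synonymous.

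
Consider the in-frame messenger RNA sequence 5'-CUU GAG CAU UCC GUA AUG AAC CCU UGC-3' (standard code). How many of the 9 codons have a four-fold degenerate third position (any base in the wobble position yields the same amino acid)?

Codon 1 CUU (Leu): third position 4-fold.
Codon 2 GAG (Glu): third position 2-fold.
Codon 3 CAU (His): third position 2-fold.
Codon 4 UCC (Ser): third position 4-fold.
Codon 5 GUA (Val): third position 4-fold.
Codon 6 AUG (Met): third position 1-fold.
Codon 7 AAC (Asn): third position 2-fold.
Codon 8 CCU (Pro): third position 4-fold.
Codon 9 UGC (Cys): third position 2-fold.
Four-fold degenerate third positions: 4.

4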